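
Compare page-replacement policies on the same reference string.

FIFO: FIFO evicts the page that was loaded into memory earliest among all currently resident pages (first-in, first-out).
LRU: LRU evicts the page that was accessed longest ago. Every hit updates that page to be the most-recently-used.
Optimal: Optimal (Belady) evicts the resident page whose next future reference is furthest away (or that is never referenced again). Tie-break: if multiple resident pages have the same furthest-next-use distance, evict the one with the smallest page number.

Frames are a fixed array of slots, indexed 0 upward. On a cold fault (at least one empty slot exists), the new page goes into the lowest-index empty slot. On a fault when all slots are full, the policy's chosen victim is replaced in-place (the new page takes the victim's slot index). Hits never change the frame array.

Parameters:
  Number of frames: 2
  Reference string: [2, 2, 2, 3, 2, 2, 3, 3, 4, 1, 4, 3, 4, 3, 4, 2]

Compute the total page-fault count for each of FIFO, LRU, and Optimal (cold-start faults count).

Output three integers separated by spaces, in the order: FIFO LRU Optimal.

--- FIFO ---
  step 0: ref 2 -> FAULT, frames=[2,-] (faults so far: 1)
  step 1: ref 2 -> HIT, frames=[2,-] (faults so far: 1)
  step 2: ref 2 -> HIT, frames=[2,-] (faults so far: 1)
  step 3: ref 3 -> FAULT, frames=[2,3] (faults so far: 2)
  step 4: ref 2 -> HIT, frames=[2,3] (faults so far: 2)
  step 5: ref 2 -> HIT, frames=[2,3] (faults so far: 2)
  step 6: ref 3 -> HIT, frames=[2,3] (faults so far: 2)
  step 7: ref 3 -> HIT, frames=[2,3] (faults so far: 2)
  step 8: ref 4 -> FAULT, evict 2, frames=[4,3] (faults so far: 3)
  step 9: ref 1 -> FAULT, evict 3, frames=[4,1] (faults so far: 4)
  step 10: ref 4 -> HIT, frames=[4,1] (faults so far: 4)
  step 11: ref 3 -> FAULT, evict 4, frames=[3,1] (faults so far: 5)
  step 12: ref 4 -> FAULT, evict 1, frames=[3,4] (faults so far: 6)
  step 13: ref 3 -> HIT, frames=[3,4] (faults so far: 6)
  step 14: ref 4 -> HIT, frames=[3,4] (faults so far: 6)
  step 15: ref 2 -> FAULT, evict 3, frames=[2,4] (faults so far: 7)
  FIFO total faults: 7
--- LRU ---
  step 0: ref 2 -> FAULT, frames=[2,-] (faults so far: 1)
  step 1: ref 2 -> HIT, frames=[2,-] (faults so far: 1)
  step 2: ref 2 -> HIT, frames=[2,-] (faults so far: 1)
  step 3: ref 3 -> FAULT, frames=[2,3] (faults so far: 2)
  step 4: ref 2 -> HIT, frames=[2,3] (faults so far: 2)
  step 5: ref 2 -> HIT, frames=[2,3] (faults so far: 2)
  step 6: ref 3 -> HIT, frames=[2,3] (faults so far: 2)
  step 7: ref 3 -> HIT, frames=[2,3] (faults so far: 2)
  step 8: ref 4 -> FAULT, evict 2, frames=[4,3] (faults so far: 3)
  step 9: ref 1 -> FAULT, evict 3, frames=[4,1] (faults so far: 4)
  step 10: ref 4 -> HIT, frames=[4,1] (faults so far: 4)
  step 11: ref 3 -> FAULT, evict 1, frames=[4,3] (faults so far: 5)
  step 12: ref 4 -> HIT, frames=[4,3] (faults so far: 5)
  step 13: ref 3 -> HIT, frames=[4,3] (faults so far: 5)
  step 14: ref 4 -> HIT, frames=[4,3] (faults so far: 5)
  step 15: ref 2 -> FAULT, evict 3, frames=[4,2] (faults so far: 6)
  LRU total faults: 6
--- Optimal ---
  step 0: ref 2 -> FAULT, frames=[2,-] (faults so far: 1)
  step 1: ref 2 -> HIT, frames=[2,-] (faults so far: 1)
  step 2: ref 2 -> HIT, frames=[2,-] (faults so far: 1)
  step 3: ref 3 -> FAULT, frames=[2,3] (faults so far: 2)
  step 4: ref 2 -> HIT, frames=[2,3] (faults so far: 2)
  step 5: ref 2 -> HIT, frames=[2,3] (faults so far: 2)
  step 6: ref 3 -> HIT, frames=[2,3] (faults so far: 2)
  step 7: ref 3 -> HIT, frames=[2,3] (faults so far: 2)
  step 8: ref 4 -> FAULT, evict 2, frames=[4,3] (faults so far: 3)
  step 9: ref 1 -> FAULT, evict 3, frames=[4,1] (faults so far: 4)
  step 10: ref 4 -> HIT, frames=[4,1] (faults so far: 4)
  step 11: ref 3 -> FAULT, evict 1, frames=[4,3] (faults so far: 5)
  step 12: ref 4 -> HIT, frames=[4,3] (faults so far: 5)
  step 13: ref 3 -> HIT, frames=[4,3] (faults so far: 5)
  step 14: ref 4 -> HIT, frames=[4,3] (faults so far: 5)
  step 15: ref 2 -> FAULT, evict 3, frames=[4,2] (faults so far: 6)
  Optimal total faults: 6

Answer: 7 6 6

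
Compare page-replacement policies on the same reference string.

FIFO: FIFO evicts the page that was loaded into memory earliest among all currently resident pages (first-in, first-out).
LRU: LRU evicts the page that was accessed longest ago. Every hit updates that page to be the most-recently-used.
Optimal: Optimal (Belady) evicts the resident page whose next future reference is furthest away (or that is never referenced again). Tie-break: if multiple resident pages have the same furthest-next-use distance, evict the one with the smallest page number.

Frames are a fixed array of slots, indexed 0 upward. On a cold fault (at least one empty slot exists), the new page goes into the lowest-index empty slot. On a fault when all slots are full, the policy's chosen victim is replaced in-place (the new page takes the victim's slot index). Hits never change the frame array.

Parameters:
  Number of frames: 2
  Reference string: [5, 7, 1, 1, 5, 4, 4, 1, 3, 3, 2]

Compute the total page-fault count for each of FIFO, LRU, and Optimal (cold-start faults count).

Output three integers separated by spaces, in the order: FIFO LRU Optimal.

--- FIFO ---
  step 0: ref 5 -> FAULT, frames=[5,-] (faults so far: 1)
  step 1: ref 7 -> FAULT, frames=[5,7] (faults so far: 2)
  step 2: ref 1 -> FAULT, evict 5, frames=[1,7] (faults so far: 3)
  step 3: ref 1 -> HIT, frames=[1,7] (faults so far: 3)
  step 4: ref 5 -> FAULT, evict 7, frames=[1,5] (faults so far: 4)
  step 5: ref 4 -> FAULT, evict 1, frames=[4,5] (faults so far: 5)
  step 6: ref 4 -> HIT, frames=[4,5] (faults so far: 5)
  step 7: ref 1 -> FAULT, evict 5, frames=[4,1] (faults so far: 6)
  step 8: ref 3 -> FAULT, evict 4, frames=[3,1] (faults so far: 7)
  step 9: ref 3 -> HIT, frames=[3,1] (faults so far: 7)
  step 10: ref 2 -> FAULT, evict 1, frames=[3,2] (faults so far: 8)
  FIFO total faults: 8
--- LRU ---
  step 0: ref 5 -> FAULT, frames=[5,-] (faults so far: 1)
  step 1: ref 7 -> FAULT, frames=[5,7] (faults so far: 2)
  step 2: ref 1 -> FAULT, evict 5, frames=[1,7] (faults so far: 3)
  step 3: ref 1 -> HIT, frames=[1,7] (faults so far: 3)
  step 4: ref 5 -> FAULT, evict 7, frames=[1,5] (faults so far: 4)
  step 5: ref 4 -> FAULT, evict 1, frames=[4,5] (faults so far: 5)
  step 6: ref 4 -> HIT, frames=[4,5] (faults so far: 5)
  step 7: ref 1 -> FAULT, evict 5, frames=[4,1] (faults so far: 6)
  step 8: ref 3 -> FAULT, evict 4, frames=[3,1] (faults so far: 7)
  step 9: ref 3 -> HIT, frames=[3,1] (faults so far: 7)
  step 10: ref 2 -> FAULT, evict 1, frames=[3,2] (faults so far: 8)
  LRU total faults: 8
--- Optimal ---
  step 0: ref 5 -> FAULT, frames=[5,-] (faults so far: 1)
  step 1: ref 7 -> FAULT, frames=[5,7] (faults so far: 2)
  step 2: ref 1 -> FAULT, evict 7, frames=[5,1] (faults so far: 3)
  step 3: ref 1 -> HIT, frames=[5,1] (faults so far: 3)
  step 4: ref 5 -> HIT, frames=[5,1] (faults so far: 3)
  step 5: ref 4 -> FAULT, evict 5, frames=[4,1] (faults so far: 4)
  step 6: ref 4 -> HIT, frames=[4,1] (faults so far: 4)
  step 7: ref 1 -> HIT, frames=[4,1] (faults so far: 4)
  step 8: ref 3 -> FAULT, evict 1, frames=[4,3] (faults so far: 5)
  step 9: ref 3 -> HIT, frames=[4,3] (faults so far: 5)
  step 10: ref 2 -> FAULT, evict 3, frames=[4,2] (faults so far: 6)
  Optimal total faults: 6

Answer: 8 8 6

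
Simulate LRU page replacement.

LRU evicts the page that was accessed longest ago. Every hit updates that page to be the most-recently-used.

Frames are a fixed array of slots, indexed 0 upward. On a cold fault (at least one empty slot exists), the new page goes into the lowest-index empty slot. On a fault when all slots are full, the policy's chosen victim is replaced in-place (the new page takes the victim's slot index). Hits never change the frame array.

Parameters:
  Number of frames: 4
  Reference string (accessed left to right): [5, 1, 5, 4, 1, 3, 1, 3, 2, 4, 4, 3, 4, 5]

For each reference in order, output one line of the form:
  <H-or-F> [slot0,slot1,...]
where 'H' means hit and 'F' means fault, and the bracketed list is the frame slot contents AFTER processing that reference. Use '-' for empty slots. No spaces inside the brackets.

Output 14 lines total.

F [5,-,-,-]
F [5,1,-,-]
H [5,1,-,-]
F [5,1,4,-]
H [5,1,4,-]
F [5,1,4,3]
H [5,1,4,3]
H [5,1,4,3]
F [2,1,4,3]
H [2,1,4,3]
H [2,1,4,3]
H [2,1,4,3]
H [2,1,4,3]
F [2,5,4,3]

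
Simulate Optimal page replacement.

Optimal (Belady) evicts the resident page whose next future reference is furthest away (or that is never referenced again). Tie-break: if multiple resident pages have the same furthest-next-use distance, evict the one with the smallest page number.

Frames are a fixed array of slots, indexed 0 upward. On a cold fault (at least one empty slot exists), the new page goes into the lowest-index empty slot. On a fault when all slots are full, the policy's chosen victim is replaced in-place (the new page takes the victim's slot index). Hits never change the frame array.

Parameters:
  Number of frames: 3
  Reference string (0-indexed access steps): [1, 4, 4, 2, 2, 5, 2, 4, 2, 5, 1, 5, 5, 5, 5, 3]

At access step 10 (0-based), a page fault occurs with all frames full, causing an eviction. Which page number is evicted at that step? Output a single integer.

Step 0: ref 1 -> FAULT, frames=[1,-,-]
Step 1: ref 4 -> FAULT, frames=[1,4,-]
Step 2: ref 4 -> HIT, frames=[1,4,-]
Step 3: ref 2 -> FAULT, frames=[1,4,2]
Step 4: ref 2 -> HIT, frames=[1,4,2]
Step 5: ref 5 -> FAULT, evict 1, frames=[5,4,2]
Step 6: ref 2 -> HIT, frames=[5,4,2]
Step 7: ref 4 -> HIT, frames=[5,4,2]
Step 8: ref 2 -> HIT, frames=[5,4,2]
Step 9: ref 5 -> HIT, frames=[5,4,2]
Step 10: ref 1 -> FAULT, evict 2, frames=[5,4,1]
At step 10: evicted page 2

Answer: 2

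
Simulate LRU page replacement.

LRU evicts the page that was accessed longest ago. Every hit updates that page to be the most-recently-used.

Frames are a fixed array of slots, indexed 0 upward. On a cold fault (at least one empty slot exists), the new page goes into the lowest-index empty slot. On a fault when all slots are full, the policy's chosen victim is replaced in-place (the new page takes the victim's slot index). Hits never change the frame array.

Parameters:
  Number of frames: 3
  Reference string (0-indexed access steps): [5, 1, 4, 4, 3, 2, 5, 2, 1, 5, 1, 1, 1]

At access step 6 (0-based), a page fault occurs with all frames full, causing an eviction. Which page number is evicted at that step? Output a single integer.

Step 0: ref 5 -> FAULT, frames=[5,-,-]
Step 1: ref 1 -> FAULT, frames=[5,1,-]
Step 2: ref 4 -> FAULT, frames=[5,1,4]
Step 3: ref 4 -> HIT, frames=[5,1,4]
Step 4: ref 3 -> FAULT, evict 5, frames=[3,1,4]
Step 5: ref 2 -> FAULT, evict 1, frames=[3,2,4]
Step 6: ref 5 -> FAULT, evict 4, frames=[3,2,5]
At step 6: evicted page 4

Answer: 4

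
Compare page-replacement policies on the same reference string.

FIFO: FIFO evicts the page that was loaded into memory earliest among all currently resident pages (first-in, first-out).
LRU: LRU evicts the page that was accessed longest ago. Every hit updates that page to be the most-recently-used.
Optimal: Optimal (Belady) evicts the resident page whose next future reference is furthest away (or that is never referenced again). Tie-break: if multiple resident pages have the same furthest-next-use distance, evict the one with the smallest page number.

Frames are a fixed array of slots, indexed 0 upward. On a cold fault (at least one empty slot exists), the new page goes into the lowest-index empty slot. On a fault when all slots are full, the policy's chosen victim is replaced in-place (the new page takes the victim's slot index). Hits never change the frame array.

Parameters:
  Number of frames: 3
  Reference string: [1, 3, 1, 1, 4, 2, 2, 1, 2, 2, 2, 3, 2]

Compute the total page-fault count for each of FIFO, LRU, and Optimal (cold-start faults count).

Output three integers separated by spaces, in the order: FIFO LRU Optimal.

--- FIFO ---
  step 0: ref 1 -> FAULT, frames=[1,-,-] (faults so far: 1)
  step 1: ref 3 -> FAULT, frames=[1,3,-] (faults so far: 2)
  step 2: ref 1 -> HIT, frames=[1,3,-] (faults so far: 2)
  step 3: ref 1 -> HIT, frames=[1,3,-] (faults so far: 2)
  step 4: ref 4 -> FAULT, frames=[1,3,4] (faults so far: 3)
  step 5: ref 2 -> FAULT, evict 1, frames=[2,3,4] (faults so far: 4)
  step 6: ref 2 -> HIT, frames=[2,3,4] (faults so far: 4)
  step 7: ref 1 -> FAULT, evict 3, frames=[2,1,4] (faults so far: 5)
  step 8: ref 2 -> HIT, frames=[2,1,4] (faults so far: 5)
  step 9: ref 2 -> HIT, frames=[2,1,4] (faults so far: 5)
  step 10: ref 2 -> HIT, frames=[2,1,4] (faults so far: 5)
  step 11: ref 3 -> FAULT, evict 4, frames=[2,1,3] (faults so far: 6)
  step 12: ref 2 -> HIT, frames=[2,1,3] (faults so far: 6)
  FIFO total faults: 6
--- LRU ---
  step 0: ref 1 -> FAULT, frames=[1,-,-] (faults so far: 1)
  step 1: ref 3 -> FAULT, frames=[1,3,-] (faults so far: 2)
  step 2: ref 1 -> HIT, frames=[1,3,-] (faults so far: 2)
  step 3: ref 1 -> HIT, frames=[1,3,-] (faults so far: 2)
  step 4: ref 4 -> FAULT, frames=[1,3,4] (faults so far: 3)
  step 5: ref 2 -> FAULT, evict 3, frames=[1,2,4] (faults so far: 4)
  step 6: ref 2 -> HIT, frames=[1,2,4] (faults so far: 4)
  step 7: ref 1 -> HIT, frames=[1,2,4] (faults so far: 4)
  step 8: ref 2 -> HIT, frames=[1,2,4] (faults so far: 4)
  step 9: ref 2 -> HIT, frames=[1,2,4] (faults so far: 4)
  step 10: ref 2 -> HIT, frames=[1,2,4] (faults so far: 4)
  step 11: ref 3 -> FAULT, evict 4, frames=[1,2,3] (faults so far: 5)
  step 12: ref 2 -> HIT, frames=[1,2,3] (faults so far: 5)
  LRU total faults: 5
--- Optimal ---
  step 0: ref 1 -> FAULT, frames=[1,-,-] (faults so far: 1)
  step 1: ref 3 -> FAULT, frames=[1,3,-] (faults so far: 2)
  step 2: ref 1 -> HIT, frames=[1,3,-] (faults so far: 2)
  step 3: ref 1 -> HIT, frames=[1,3,-] (faults so far: 2)
  step 4: ref 4 -> FAULT, frames=[1,3,4] (faults so far: 3)
  step 5: ref 2 -> FAULT, evict 4, frames=[1,3,2] (faults so far: 4)
  step 6: ref 2 -> HIT, frames=[1,3,2] (faults so far: 4)
  step 7: ref 1 -> HIT, frames=[1,3,2] (faults so far: 4)
  step 8: ref 2 -> HIT, frames=[1,3,2] (faults so far: 4)
  step 9: ref 2 -> HIT, frames=[1,3,2] (faults so far: 4)
  step 10: ref 2 -> HIT, frames=[1,3,2] (faults so far: 4)
  step 11: ref 3 -> HIT, frames=[1,3,2] (faults so far: 4)
  step 12: ref 2 -> HIT, frames=[1,3,2] (faults so far: 4)
  Optimal total faults: 4

Answer: 6 5 4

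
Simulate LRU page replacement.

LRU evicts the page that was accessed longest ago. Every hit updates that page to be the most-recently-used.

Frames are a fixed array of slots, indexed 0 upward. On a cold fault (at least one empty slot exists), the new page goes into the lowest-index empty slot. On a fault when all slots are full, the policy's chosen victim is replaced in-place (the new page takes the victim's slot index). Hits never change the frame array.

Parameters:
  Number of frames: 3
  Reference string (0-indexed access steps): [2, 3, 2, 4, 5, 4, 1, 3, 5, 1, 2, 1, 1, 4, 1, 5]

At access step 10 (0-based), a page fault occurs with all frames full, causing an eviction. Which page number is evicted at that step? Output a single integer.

Answer: 3

Derivation:
Step 0: ref 2 -> FAULT, frames=[2,-,-]
Step 1: ref 3 -> FAULT, frames=[2,3,-]
Step 2: ref 2 -> HIT, frames=[2,3,-]
Step 3: ref 4 -> FAULT, frames=[2,3,4]
Step 4: ref 5 -> FAULT, evict 3, frames=[2,5,4]
Step 5: ref 4 -> HIT, frames=[2,5,4]
Step 6: ref 1 -> FAULT, evict 2, frames=[1,5,4]
Step 7: ref 3 -> FAULT, evict 5, frames=[1,3,4]
Step 8: ref 5 -> FAULT, evict 4, frames=[1,3,5]
Step 9: ref 1 -> HIT, frames=[1,3,5]
Step 10: ref 2 -> FAULT, evict 3, frames=[1,2,5]
At step 10: evicted page 3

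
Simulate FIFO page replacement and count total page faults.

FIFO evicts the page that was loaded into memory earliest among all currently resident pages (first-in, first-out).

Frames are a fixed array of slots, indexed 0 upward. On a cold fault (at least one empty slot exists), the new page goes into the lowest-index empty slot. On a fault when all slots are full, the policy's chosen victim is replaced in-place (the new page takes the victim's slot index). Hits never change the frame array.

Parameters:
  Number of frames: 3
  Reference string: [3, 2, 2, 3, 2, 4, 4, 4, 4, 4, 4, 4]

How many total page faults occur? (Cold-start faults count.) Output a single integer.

Answer: 3

Derivation:
Step 0: ref 3 → FAULT, frames=[3,-,-]
Step 1: ref 2 → FAULT, frames=[3,2,-]
Step 2: ref 2 → HIT, frames=[3,2,-]
Step 3: ref 3 → HIT, frames=[3,2,-]
Step 4: ref 2 → HIT, frames=[3,2,-]
Step 5: ref 4 → FAULT, frames=[3,2,4]
Step 6: ref 4 → HIT, frames=[3,2,4]
Step 7: ref 4 → HIT, frames=[3,2,4]
Step 8: ref 4 → HIT, frames=[3,2,4]
Step 9: ref 4 → HIT, frames=[3,2,4]
Step 10: ref 4 → HIT, frames=[3,2,4]
Step 11: ref 4 → HIT, frames=[3,2,4]
Total faults: 3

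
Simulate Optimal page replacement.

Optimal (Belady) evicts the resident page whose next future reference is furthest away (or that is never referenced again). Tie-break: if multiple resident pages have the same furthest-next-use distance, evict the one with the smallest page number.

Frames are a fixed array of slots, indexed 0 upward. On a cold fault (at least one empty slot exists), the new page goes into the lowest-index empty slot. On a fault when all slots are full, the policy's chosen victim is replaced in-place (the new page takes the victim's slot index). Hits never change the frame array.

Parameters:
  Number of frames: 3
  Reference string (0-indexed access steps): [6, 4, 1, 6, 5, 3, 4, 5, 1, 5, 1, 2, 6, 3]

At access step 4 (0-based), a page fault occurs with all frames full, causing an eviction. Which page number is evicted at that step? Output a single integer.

Step 0: ref 6 -> FAULT, frames=[6,-,-]
Step 1: ref 4 -> FAULT, frames=[6,4,-]
Step 2: ref 1 -> FAULT, frames=[6,4,1]
Step 3: ref 6 -> HIT, frames=[6,4,1]
Step 4: ref 5 -> FAULT, evict 6, frames=[5,4,1]
At step 4: evicted page 6

Answer: 6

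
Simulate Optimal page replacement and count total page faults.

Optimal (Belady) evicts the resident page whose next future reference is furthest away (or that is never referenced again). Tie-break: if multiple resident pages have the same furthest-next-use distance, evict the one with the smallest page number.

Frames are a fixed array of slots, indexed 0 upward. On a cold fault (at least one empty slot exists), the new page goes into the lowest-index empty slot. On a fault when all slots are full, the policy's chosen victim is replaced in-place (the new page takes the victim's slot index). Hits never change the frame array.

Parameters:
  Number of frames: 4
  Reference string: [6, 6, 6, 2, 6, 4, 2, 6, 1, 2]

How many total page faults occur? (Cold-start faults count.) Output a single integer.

Answer: 4

Derivation:
Step 0: ref 6 → FAULT, frames=[6,-,-,-]
Step 1: ref 6 → HIT, frames=[6,-,-,-]
Step 2: ref 6 → HIT, frames=[6,-,-,-]
Step 3: ref 2 → FAULT, frames=[6,2,-,-]
Step 4: ref 6 → HIT, frames=[6,2,-,-]
Step 5: ref 4 → FAULT, frames=[6,2,4,-]
Step 6: ref 2 → HIT, frames=[6,2,4,-]
Step 7: ref 6 → HIT, frames=[6,2,4,-]
Step 8: ref 1 → FAULT, frames=[6,2,4,1]
Step 9: ref 2 → HIT, frames=[6,2,4,1]
Total faults: 4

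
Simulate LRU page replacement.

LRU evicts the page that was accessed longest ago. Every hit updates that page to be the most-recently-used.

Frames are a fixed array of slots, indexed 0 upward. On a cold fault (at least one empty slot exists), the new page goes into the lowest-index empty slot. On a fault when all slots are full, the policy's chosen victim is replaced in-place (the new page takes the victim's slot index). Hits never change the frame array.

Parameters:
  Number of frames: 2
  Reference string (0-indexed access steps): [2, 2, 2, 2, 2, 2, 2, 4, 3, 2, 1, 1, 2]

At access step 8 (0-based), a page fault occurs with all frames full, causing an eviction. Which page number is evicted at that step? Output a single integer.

Answer: 2

Derivation:
Step 0: ref 2 -> FAULT, frames=[2,-]
Step 1: ref 2 -> HIT, frames=[2,-]
Step 2: ref 2 -> HIT, frames=[2,-]
Step 3: ref 2 -> HIT, frames=[2,-]
Step 4: ref 2 -> HIT, frames=[2,-]
Step 5: ref 2 -> HIT, frames=[2,-]
Step 6: ref 2 -> HIT, frames=[2,-]
Step 7: ref 4 -> FAULT, frames=[2,4]
Step 8: ref 3 -> FAULT, evict 2, frames=[3,4]
At step 8: evicted page 2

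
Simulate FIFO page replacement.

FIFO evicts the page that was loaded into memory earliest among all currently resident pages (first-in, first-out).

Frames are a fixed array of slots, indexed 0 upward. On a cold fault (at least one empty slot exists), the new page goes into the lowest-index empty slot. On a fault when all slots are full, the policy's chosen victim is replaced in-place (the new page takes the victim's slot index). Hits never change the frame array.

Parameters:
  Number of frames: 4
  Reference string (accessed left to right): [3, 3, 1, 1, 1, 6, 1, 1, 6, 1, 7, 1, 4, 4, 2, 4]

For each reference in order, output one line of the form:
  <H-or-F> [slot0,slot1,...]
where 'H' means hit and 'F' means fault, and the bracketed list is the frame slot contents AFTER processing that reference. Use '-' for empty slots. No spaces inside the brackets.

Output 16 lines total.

F [3,-,-,-]
H [3,-,-,-]
F [3,1,-,-]
H [3,1,-,-]
H [3,1,-,-]
F [3,1,6,-]
H [3,1,6,-]
H [3,1,6,-]
H [3,1,6,-]
H [3,1,6,-]
F [3,1,6,7]
H [3,1,6,7]
F [4,1,6,7]
H [4,1,6,7]
F [4,2,6,7]
H [4,2,6,7]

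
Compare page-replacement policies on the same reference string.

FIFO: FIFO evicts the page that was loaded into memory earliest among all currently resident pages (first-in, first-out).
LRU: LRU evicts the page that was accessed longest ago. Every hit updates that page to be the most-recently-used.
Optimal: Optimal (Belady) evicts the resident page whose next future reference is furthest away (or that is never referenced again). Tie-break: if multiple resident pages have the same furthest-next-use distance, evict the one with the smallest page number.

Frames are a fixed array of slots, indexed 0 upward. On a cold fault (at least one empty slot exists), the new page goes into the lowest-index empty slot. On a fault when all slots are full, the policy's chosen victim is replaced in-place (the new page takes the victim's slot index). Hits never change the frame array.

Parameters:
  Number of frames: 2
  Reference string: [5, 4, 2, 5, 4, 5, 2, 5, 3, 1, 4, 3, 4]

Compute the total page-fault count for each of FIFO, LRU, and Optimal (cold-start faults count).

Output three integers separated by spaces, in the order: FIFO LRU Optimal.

--- FIFO ---
  step 0: ref 5 -> FAULT, frames=[5,-] (faults so far: 1)
  step 1: ref 4 -> FAULT, frames=[5,4] (faults so far: 2)
  step 2: ref 2 -> FAULT, evict 5, frames=[2,4] (faults so far: 3)
  step 3: ref 5 -> FAULT, evict 4, frames=[2,5] (faults so far: 4)
  step 4: ref 4 -> FAULT, evict 2, frames=[4,5] (faults so far: 5)
  step 5: ref 5 -> HIT, frames=[4,5] (faults so far: 5)
  step 6: ref 2 -> FAULT, evict 5, frames=[4,2] (faults so far: 6)
  step 7: ref 5 -> FAULT, evict 4, frames=[5,2] (faults so far: 7)
  step 8: ref 3 -> FAULT, evict 2, frames=[5,3] (faults so far: 8)
  step 9: ref 1 -> FAULT, evict 5, frames=[1,3] (faults so far: 9)
  step 10: ref 4 -> FAULT, evict 3, frames=[1,4] (faults so far: 10)
  step 11: ref 3 -> FAULT, evict 1, frames=[3,4] (faults so far: 11)
  step 12: ref 4 -> HIT, frames=[3,4] (faults so far: 11)
  FIFO total faults: 11
--- LRU ---
  step 0: ref 5 -> FAULT, frames=[5,-] (faults so far: 1)
  step 1: ref 4 -> FAULT, frames=[5,4] (faults so far: 2)
  step 2: ref 2 -> FAULT, evict 5, frames=[2,4] (faults so far: 3)
  step 3: ref 5 -> FAULT, evict 4, frames=[2,5] (faults so far: 4)
  step 4: ref 4 -> FAULT, evict 2, frames=[4,5] (faults so far: 5)
  step 5: ref 5 -> HIT, frames=[4,5] (faults so far: 5)
  step 6: ref 2 -> FAULT, evict 4, frames=[2,5] (faults so far: 6)
  step 7: ref 5 -> HIT, frames=[2,5] (faults so far: 6)
  step 8: ref 3 -> FAULT, evict 2, frames=[3,5] (faults so far: 7)
  step 9: ref 1 -> FAULT, evict 5, frames=[3,1] (faults so far: 8)
  step 10: ref 4 -> FAULT, evict 3, frames=[4,1] (faults so far: 9)
  step 11: ref 3 -> FAULT, evict 1, frames=[4,3] (faults so far: 10)
  step 12: ref 4 -> HIT, frames=[4,3] (faults so far: 10)
  LRU total faults: 10
--- Optimal ---
  step 0: ref 5 -> FAULT, frames=[5,-] (faults so far: 1)
  step 1: ref 4 -> FAULT, frames=[5,4] (faults so far: 2)
  step 2: ref 2 -> FAULT, evict 4, frames=[5,2] (faults so far: 3)
  step 3: ref 5 -> HIT, frames=[5,2] (faults so far: 3)
  step 4: ref 4 -> FAULT, evict 2, frames=[5,4] (faults so far: 4)
  step 5: ref 5 -> HIT, frames=[5,4] (faults so far: 4)
  step 6: ref 2 -> FAULT, evict 4, frames=[5,2] (faults so far: 5)
  step 7: ref 5 -> HIT, frames=[5,2] (faults so far: 5)
  step 8: ref 3 -> FAULT, evict 2, frames=[5,3] (faults so far: 6)
  step 9: ref 1 -> FAULT, evict 5, frames=[1,3] (faults so far: 7)
  step 10: ref 4 -> FAULT, evict 1, frames=[4,3] (faults so far: 8)
  step 11: ref 3 -> HIT, frames=[4,3] (faults so far: 8)
  step 12: ref 4 -> HIT, frames=[4,3] (faults so far: 8)
  Optimal total faults: 8

Answer: 11 10 8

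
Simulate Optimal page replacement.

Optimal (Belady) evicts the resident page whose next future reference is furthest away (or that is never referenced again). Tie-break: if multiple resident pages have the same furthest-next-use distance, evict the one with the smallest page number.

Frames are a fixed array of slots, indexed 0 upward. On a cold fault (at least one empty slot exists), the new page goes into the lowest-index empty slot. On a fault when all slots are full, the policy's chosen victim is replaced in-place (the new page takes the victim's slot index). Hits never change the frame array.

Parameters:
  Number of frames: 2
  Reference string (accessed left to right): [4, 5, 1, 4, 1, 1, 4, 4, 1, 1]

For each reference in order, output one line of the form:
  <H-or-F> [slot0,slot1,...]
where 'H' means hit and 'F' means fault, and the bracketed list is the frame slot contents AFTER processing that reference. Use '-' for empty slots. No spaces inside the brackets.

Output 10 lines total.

F [4,-]
F [4,5]
F [4,1]
H [4,1]
H [4,1]
H [4,1]
H [4,1]
H [4,1]
H [4,1]
H [4,1]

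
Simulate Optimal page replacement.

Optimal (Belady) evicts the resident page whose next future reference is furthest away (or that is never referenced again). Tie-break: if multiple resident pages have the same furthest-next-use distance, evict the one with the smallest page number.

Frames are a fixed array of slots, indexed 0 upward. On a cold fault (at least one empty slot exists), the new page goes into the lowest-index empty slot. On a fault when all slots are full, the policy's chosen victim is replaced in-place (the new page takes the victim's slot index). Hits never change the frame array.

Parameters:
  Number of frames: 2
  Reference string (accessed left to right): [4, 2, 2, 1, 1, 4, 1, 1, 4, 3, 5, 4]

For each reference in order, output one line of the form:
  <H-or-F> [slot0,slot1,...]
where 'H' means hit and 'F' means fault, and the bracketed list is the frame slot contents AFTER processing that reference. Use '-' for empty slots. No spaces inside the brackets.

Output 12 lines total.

F [4,-]
F [4,2]
H [4,2]
F [4,1]
H [4,1]
H [4,1]
H [4,1]
H [4,1]
H [4,1]
F [4,3]
F [4,5]
H [4,5]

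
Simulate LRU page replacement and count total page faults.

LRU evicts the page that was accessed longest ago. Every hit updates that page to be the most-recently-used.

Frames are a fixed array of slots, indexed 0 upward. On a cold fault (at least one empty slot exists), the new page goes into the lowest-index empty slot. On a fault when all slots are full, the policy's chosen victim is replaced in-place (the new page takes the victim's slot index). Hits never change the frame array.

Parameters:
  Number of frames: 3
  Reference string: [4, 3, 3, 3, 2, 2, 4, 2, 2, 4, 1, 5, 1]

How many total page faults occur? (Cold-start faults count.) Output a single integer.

Step 0: ref 4 → FAULT, frames=[4,-,-]
Step 1: ref 3 → FAULT, frames=[4,3,-]
Step 2: ref 3 → HIT, frames=[4,3,-]
Step 3: ref 3 → HIT, frames=[4,3,-]
Step 4: ref 2 → FAULT, frames=[4,3,2]
Step 5: ref 2 → HIT, frames=[4,3,2]
Step 6: ref 4 → HIT, frames=[4,3,2]
Step 7: ref 2 → HIT, frames=[4,3,2]
Step 8: ref 2 → HIT, frames=[4,3,2]
Step 9: ref 4 → HIT, frames=[4,3,2]
Step 10: ref 1 → FAULT (evict 3), frames=[4,1,2]
Step 11: ref 5 → FAULT (evict 2), frames=[4,1,5]
Step 12: ref 1 → HIT, frames=[4,1,5]
Total faults: 5

Answer: 5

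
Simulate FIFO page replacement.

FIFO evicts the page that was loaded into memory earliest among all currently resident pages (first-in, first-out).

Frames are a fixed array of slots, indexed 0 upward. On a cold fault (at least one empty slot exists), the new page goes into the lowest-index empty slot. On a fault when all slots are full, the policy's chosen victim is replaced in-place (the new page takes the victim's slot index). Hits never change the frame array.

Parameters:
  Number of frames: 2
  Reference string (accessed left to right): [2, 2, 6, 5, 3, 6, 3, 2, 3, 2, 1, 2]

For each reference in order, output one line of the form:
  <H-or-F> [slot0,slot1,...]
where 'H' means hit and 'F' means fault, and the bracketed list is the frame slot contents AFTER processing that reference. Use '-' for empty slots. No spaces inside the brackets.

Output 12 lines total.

F [2,-]
H [2,-]
F [2,6]
F [5,6]
F [5,3]
F [6,3]
H [6,3]
F [6,2]
F [3,2]
H [3,2]
F [3,1]
F [2,1]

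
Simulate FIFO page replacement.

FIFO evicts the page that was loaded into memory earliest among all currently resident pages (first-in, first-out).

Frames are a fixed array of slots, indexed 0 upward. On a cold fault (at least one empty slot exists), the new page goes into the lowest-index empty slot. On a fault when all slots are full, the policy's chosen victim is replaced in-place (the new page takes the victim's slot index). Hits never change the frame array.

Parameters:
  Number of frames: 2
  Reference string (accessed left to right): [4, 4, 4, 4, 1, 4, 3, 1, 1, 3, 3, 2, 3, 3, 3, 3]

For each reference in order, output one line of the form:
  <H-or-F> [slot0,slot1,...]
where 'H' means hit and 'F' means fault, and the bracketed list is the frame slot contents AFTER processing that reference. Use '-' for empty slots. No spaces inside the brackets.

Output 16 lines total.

F [4,-]
H [4,-]
H [4,-]
H [4,-]
F [4,1]
H [4,1]
F [3,1]
H [3,1]
H [3,1]
H [3,1]
H [3,1]
F [3,2]
H [3,2]
H [3,2]
H [3,2]
H [3,2]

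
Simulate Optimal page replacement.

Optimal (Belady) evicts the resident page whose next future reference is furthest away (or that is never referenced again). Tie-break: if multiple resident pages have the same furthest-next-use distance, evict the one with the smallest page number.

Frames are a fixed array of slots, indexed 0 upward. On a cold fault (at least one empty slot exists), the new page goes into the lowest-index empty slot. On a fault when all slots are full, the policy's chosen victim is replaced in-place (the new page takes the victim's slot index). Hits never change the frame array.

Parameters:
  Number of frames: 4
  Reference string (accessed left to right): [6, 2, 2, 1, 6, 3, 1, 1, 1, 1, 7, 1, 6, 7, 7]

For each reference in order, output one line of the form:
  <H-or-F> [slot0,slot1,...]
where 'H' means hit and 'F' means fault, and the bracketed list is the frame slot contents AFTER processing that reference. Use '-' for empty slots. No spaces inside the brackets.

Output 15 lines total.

F [6,-,-,-]
F [6,2,-,-]
H [6,2,-,-]
F [6,2,1,-]
H [6,2,1,-]
F [6,2,1,3]
H [6,2,1,3]
H [6,2,1,3]
H [6,2,1,3]
H [6,2,1,3]
F [6,7,1,3]
H [6,7,1,3]
H [6,7,1,3]
H [6,7,1,3]
H [6,7,1,3]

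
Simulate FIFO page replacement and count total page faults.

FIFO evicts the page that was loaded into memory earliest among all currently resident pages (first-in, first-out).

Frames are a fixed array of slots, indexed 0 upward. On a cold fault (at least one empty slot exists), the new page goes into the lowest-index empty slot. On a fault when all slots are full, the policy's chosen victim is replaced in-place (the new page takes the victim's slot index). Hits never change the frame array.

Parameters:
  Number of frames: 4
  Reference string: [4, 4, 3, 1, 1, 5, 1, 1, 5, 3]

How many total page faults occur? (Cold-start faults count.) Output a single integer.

Step 0: ref 4 → FAULT, frames=[4,-,-,-]
Step 1: ref 4 → HIT, frames=[4,-,-,-]
Step 2: ref 3 → FAULT, frames=[4,3,-,-]
Step 3: ref 1 → FAULT, frames=[4,3,1,-]
Step 4: ref 1 → HIT, frames=[4,3,1,-]
Step 5: ref 5 → FAULT, frames=[4,3,1,5]
Step 6: ref 1 → HIT, frames=[4,3,1,5]
Step 7: ref 1 → HIT, frames=[4,3,1,5]
Step 8: ref 5 → HIT, frames=[4,3,1,5]
Step 9: ref 3 → HIT, frames=[4,3,1,5]
Total faults: 4

Answer: 4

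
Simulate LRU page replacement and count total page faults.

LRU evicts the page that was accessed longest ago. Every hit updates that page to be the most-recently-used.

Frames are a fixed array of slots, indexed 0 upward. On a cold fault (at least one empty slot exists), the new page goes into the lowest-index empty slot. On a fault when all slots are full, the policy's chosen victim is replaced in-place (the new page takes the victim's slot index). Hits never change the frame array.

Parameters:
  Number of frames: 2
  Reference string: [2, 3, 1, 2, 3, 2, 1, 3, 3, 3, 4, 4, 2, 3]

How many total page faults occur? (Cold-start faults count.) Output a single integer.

Step 0: ref 2 → FAULT, frames=[2,-]
Step 1: ref 3 → FAULT, frames=[2,3]
Step 2: ref 1 → FAULT (evict 2), frames=[1,3]
Step 3: ref 2 → FAULT (evict 3), frames=[1,2]
Step 4: ref 3 → FAULT (evict 1), frames=[3,2]
Step 5: ref 2 → HIT, frames=[3,2]
Step 6: ref 1 → FAULT (evict 3), frames=[1,2]
Step 7: ref 3 → FAULT (evict 2), frames=[1,3]
Step 8: ref 3 → HIT, frames=[1,3]
Step 9: ref 3 → HIT, frames=[1,3]
Step 10: ref 4 → FAULT (evict 1), frames=[4,3]
Step 11: ref 4 → HIT, frames=[4,3]
Step 12: ref 2 → FAULT (evict 3), frames=[4,2]
Step 13: ref 3 → FAULT (evict 4), frames=[3,2]
Total faults: 10

Answer: 10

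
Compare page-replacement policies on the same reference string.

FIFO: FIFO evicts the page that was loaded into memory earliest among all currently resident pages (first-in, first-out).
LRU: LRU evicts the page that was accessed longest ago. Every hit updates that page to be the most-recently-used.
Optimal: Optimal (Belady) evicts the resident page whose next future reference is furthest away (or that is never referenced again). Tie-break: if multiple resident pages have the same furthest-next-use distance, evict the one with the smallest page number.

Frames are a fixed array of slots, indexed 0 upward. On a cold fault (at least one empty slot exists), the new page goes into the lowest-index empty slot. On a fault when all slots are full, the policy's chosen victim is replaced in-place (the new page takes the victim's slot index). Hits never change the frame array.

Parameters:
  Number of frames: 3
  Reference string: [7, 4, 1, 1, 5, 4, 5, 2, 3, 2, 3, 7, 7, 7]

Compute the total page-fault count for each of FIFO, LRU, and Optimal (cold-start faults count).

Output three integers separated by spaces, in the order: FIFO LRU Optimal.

--- FIFO ---
  step 0: ref 7 -> FAULT, frames=[7,-,-] (faults so far: 1)
  step 1: ref 4 -> FAULT, frames=[7,4,-] (faults so far: 2)
  step 2: ref 1 -> FAULT, frames=[7,4,1] (faults so far: 3)
  step 3: ref 1 -> HIT, frames=[7,4,1] (faults so far: 3)
  step 4: ref 5 -> FAULT, evict 7, frames=[5,4,1] (faults so far: 4)
  step 5: ref 4 -> HIT, frames=[5,4,1] (faults so far: 4)
  step 6: ref 5 -> HIT, frames=[5,4,1] (faults so far: 4)
  step 7: ref 2 -> FAULT, evict 4, frames=[5,2,1] (faults so far: 5)
  step 8: ref 3 -> FAULT, evict 1, frames=[5,2,3] (faults so far: 6)
  step 9: ref 2 -> HIT, frames=[5,2,3] (faults so far: 6)
  step 10: ref 3 -> HIT, frames=[5,2,3] (faults so far: 6)
  step 11: ref 7 -> FAULT, evict 5, frames=[7,2,3] (faults so far: 7)
  step 12: ref 7 -> HIT, frames=[7,2,3] (faults so far: 7)
  step 13: ref 7 -> HIT, frames=[7,2,3] (faults so far: 7)
  FIFO total faults: 7
--- LRU ---
  step 0: ref 7 -> FAULT, frames=[7,-,-] (faults so far: 1)
  step 1: ref 4 -> FAULT, frames=[7,4,-] (faults so far: 2)
  step 2: ref 1 -> FAULT, frames=[7,4,1] (faults so far: 3)
  step 3: ref 1 -> HIT, frames=[7,4,1] (faults so far: 3)
  step 4: ref 5 -> FAULT, evict 7, frames=[5,4,1] (faults so far: 4)
  step 5: ref 4 -> HIT, frames=[5,4,1] (faults so far: 4)
  step 6: ref 5 -> HIT, frames=[5,4,1] (faults so far: 4)
  step 7: ref 2 -> FAULT, evict 1, frames=[5,4,2] (faults so far: 5)
  step 8: ref 3 -> FAULT, evict 4, frames=[5,3,2] (faults so far: 6)
  step 9: ref 2 -> HIT, frames=[5,3,2] (faults so far: 6)
  step 10: ref 3 -> HIT, frames=[5,3,2] (faults so far: 6)
  step 11: ref 7 -> FAULT, evict 5, frames=[7,3,2] (faults so far: 7)
  step 12: ref 7 -> HIT, frames=[7,3,2] (faults so far: 7)
  step 13: ref 7 -> HIT, frames=[7,3,2] (faults so far: 7)
  LRU total faults: 7
--- Optimal ---
  step 0: ref 7 -> FAULT, frames=[7,-,-] (faults so far: 1)
  step 1: ref 4 -> FAULT, frames=[7,4,-] (faults so far: 2)
  step 2: ref 1 -> FAULT, frames=[7,4,1] (faults so far: 3)
  step 3: ref 1 -> HIT, frames=[7,4,1] (faults so far: 3)
  step 4: ref 5 -> FAULT, evict 1, frames=[7,4,5] (faults so far: 4)
  step 5: ref 4 -> HIT, frames=[7,4,5] (faults so far: 4)
  step 6: ref 5 -> HIT, frames=[7,4,5] (faults so far: 4)
  step 7: ref 2 -> FAULT, evict 4, frames=[7,2,5] (faults so far: 5)
  step 8: ref 3 -> FAULT, evict 5, frames=[7,2,3] (faults so far: 6)
  step 9: ref 2 -> HIT, frames=[7,2,3] (faults so far: 6)
  step 10: ref 3 -> HIT, frames=[7,2,3] (faults so far: 6)
  step 11: ref 7 -> HIT, frames=[7,2,3] (faults so far: 6)
  step 12: ref 7 -> HIT, frames=[7,2,3] (faults so far: 6)
  step 13: ref 7 -> HIT, frames=[7,2,3] (faults so far: 6)
  Optimal total faults: 6

Answer: 7 7 6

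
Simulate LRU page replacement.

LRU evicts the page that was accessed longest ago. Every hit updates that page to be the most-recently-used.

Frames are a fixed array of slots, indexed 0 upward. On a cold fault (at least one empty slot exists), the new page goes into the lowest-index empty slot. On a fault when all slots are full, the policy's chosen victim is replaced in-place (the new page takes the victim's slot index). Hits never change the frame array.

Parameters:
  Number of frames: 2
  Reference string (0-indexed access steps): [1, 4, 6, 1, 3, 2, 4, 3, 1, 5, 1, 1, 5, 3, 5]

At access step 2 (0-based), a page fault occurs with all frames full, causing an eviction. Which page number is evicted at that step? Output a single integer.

Step 0: ref 1 -> FAULT, frames=[1,-]
Step 1: ref 4 -> FAULT, frames=[1,4]
Step 2: ref 6 -> FAULT, evict 1, frames=[6,4]
At step 2: evicted page 1

Answer: 1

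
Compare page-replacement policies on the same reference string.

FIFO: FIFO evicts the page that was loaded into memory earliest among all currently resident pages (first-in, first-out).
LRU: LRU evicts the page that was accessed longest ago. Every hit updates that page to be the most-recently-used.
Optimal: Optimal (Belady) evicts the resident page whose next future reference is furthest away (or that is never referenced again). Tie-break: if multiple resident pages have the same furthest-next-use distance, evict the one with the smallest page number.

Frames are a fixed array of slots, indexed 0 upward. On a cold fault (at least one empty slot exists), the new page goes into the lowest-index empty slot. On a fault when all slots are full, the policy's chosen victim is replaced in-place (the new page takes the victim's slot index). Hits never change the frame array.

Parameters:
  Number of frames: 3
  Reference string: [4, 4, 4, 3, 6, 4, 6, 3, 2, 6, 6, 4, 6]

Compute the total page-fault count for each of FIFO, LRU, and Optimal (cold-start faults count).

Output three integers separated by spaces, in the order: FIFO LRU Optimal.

--- FIFO ---
  step 0: ref 4 -> FAULT, frames=[4,-,-] (faults so far: 1)
  step 1: ref 4 -> HIT, frames=[4,-,-] (faults so far: 1)
  step 2: ref 4 -> HIT, frames=[4,-,-] (faults so far: 1)
  step 3: ref 3 -> FAULT, frames=[4,3,-] (faults so far: 2)
  step 4: ref 6 -> FAULT, frames=[4,3,6] (faults so far: 3)
  step 5: ref 4 -> HIT, frames=[4,3,6] (faults so far: 3)
  step 6: ref 6 -> HIT, frames=[4,3,6] (faults so far: 3)
  step 7: ref 3 -> HIT, frames=[4,3,6] (faults so far: 3)
  step 8: ref 2 -> FAULT, evict 4, frames=[2,3,6] (faults so far: 4)
  step 9: ref 6 -> HIT, frames=[2,3,6] (faults so far: 4)
  step 10: ref 6 -> HIT, frames=[2,3,6] (faults so far: 4)
  step 11: ref 4 -> FAULT, evict 3, frames=[2,4,6] (faults so far: 5)
  step 12: ref 6 -> HIT, frames=[2,4,6] (faults so far: 5)
  FIFO total faults: 5
--- LRU ---
  step 0: ref 4 -> FAULT, frames=[4,-,-] (faults so far: 1)
  step 1: ref 4 -> HIT, frames=[4,-,-] (faults so far: 1)
  step 2: ref 4 -> HIT, frames=[4,-,-] (faults so far: 1)
  step 3: ref 3 -> FAULT, frames=[4,3,-] (faults so far: 2)
  step 4: ref 6 -> FAULT, frames=[4,3,6] (faults so far: 3)
  step 5: ref 4 -> HIT, frames=[4,3,6] (faults so far: 3)
  step 6: ref 6 -> HIT, frames=[4,3,6] (faults so far: 3)
  step 7: ref 3 -> HIT, frames=[4,3,6] (faults so far: 3)
  step 8: ref 2 -> FAULT, evict 4, frames=[2,3,6] (faults so far: 4)
  step 9: ref 6 -> HIT, frames=[2,3,6] (faults so far: 4)
  step 10: ref 6 -> HIT, frames=[2,3,6] (faults so far: 4)
  step 11: ref 4 -> FAULT, evict 3, frames=[2,4,6] (faults so far: 5)
  step 12: ref 6 -> HIT, frames=[2,4,6] (faults so far: 5)
  LRU total faults: 5
--- Optimal ---
  step 0: ref 4 -> FAULT, frames=[4,-,-] (faults so far: 1)
  step 1: ref 4 -> HIT, frames=[4,-,-] (faults so far: 1)
  step 2: ref 4 -> HIT, frames=[4,-,-] (faults so far: 1)
  step 3: ref 3 -> FAULT, frames=[4,3,-] (faults so far: 2)
  step 4: ref 6 -> FAULT, frames=[4,3,6] (faults so far: 3)
  step 5: ref 4 -> HIT, frames=[4,3,6] (faults so far: 3)
  step 6: ref 6 -> HIT, frames=[4,3,6] (faults so far: 3)
  step 7: ref 3 -> HIT, frames=[4,3,6] (faults so far: 3)
  step 8: ref 2 -> FAULT, evict 3, frames=[4,2,6] (faults so far: 4)
  step 9: ref 6 -> HIT, frames=[4,2,6] (faults so far: 4)
  step 10: ref 6 -> HIT, frames=[4,2,6] (faults so far: 4)
  step 11: ref 4 -> HIT, frames=[4,2,6] (faults so far: 4)
  step 12: ref 6 -> HIT, frames=[4,2,6] (faults so far: 4)
  Optimal total faults: 4

Answer: 5 5 4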